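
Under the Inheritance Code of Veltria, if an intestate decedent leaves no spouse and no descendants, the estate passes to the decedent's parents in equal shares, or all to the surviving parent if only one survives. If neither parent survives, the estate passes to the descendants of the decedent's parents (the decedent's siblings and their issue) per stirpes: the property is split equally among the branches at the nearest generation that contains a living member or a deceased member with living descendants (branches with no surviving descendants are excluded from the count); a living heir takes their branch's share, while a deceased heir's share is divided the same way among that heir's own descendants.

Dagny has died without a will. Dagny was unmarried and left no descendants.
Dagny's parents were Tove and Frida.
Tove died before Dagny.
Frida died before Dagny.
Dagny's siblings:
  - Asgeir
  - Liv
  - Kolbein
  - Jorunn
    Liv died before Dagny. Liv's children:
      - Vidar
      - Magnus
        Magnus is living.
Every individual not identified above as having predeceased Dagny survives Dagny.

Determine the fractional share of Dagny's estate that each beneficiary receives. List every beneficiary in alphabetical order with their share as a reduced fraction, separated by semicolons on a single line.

Asgeir 1/4; Jorunn 1/4; Kolbein 1/4; Magnus 1/8; Vidar 1/8

Neither parent survives and there are no descendants, so the estate passes to Dagny's siblings and their issue per stirpes.
The estate is divided into 4 equal shares of 1/4 among Asgeir, Liv, Kolbein, Jorunn.
Asgeir is living and takes 1/4.
Liv predeceased; the 1/4 allotted to Liv's branch passes to Liv's issue by representation.
The 1/4 is divided into 2 equal shares of 1/8 among Vidar, Magnus.
Vidar is living and takes 1/8.
Magnus is living and takes 1/8.
Kolbein is living and takes 1/4.
Jorunn is living and takes 1/4.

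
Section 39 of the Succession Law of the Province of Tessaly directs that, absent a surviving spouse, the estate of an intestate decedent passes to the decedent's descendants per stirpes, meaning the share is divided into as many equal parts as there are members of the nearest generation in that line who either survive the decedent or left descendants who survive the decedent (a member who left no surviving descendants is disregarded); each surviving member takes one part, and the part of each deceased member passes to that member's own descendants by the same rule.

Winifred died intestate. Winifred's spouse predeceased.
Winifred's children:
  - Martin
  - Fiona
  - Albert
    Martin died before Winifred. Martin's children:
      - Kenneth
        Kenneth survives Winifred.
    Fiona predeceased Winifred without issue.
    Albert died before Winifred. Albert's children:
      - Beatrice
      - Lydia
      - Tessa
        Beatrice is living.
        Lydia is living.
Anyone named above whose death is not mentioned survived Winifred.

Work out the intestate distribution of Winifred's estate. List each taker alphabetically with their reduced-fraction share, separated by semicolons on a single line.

Beatrice 1/6; Kenneth 1/2; Lydia 1/6; Tessa 1/6

There is no surviving spouse, so the entire estate passes to Winifred's descendants per stirpes.
Fiona left no surviving issue, so that branch lapses and is disregarded.
The estate is divided into 2 equal shares of 1/2 among Martin, Albert.
Martin predeceased; the 1/2 allotted to Martin's branch passes to Martin's issue by representation.
Kenneth is the sole taker at this level and receives the full 1/2.
Albert predeceased; the 1/2 allotted to Albert's branch passes to Albert's issue by representation.
The 1/2 is divided into 3 equal shares of 1/6 among Beatrice, Lydia, Tessa.
Beatrice is living and takes 1/6.
Lydia is living and takes 1/6.
Tessa is living and takes 1/6.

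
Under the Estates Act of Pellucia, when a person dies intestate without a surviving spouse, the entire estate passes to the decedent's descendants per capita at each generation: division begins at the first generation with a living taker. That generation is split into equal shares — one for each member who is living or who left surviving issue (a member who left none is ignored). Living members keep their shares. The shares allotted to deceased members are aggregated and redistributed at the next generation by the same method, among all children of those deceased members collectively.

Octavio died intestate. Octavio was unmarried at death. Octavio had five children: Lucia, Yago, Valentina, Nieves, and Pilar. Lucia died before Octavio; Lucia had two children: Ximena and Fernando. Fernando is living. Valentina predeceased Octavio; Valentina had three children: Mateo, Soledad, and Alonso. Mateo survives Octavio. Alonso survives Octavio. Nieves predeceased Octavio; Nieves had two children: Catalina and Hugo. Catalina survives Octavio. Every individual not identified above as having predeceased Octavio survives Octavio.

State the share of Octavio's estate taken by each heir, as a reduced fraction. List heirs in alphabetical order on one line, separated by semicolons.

There is no surviving spouse, so the entire estate passes to Octavio's descendants per capita at each generation.
At generation 1 (Lucia, Yago, Valentina, Nieves, Pilar) there are 5 shares of (1)/5 = 1/5 each.
Living: Yago and Pilar — each takes 1/5.
Deceased: Lucia, Valentina, and Nieves. Their combined 3/5 is pooled and carried to generation 2.
At generation 2 (Ximena, Fernando, Mateo, Soledad, Alonso, Catalina, Hugo) there are 7 shares of (3/5)/7 = 3/35 each.
Living: Ximena, Fernando, Mateo, Soledad, Alonso, Catalina, and Hugo — each takes 3/35.

Alonso 3/35; Catalina 3/35; Fernando 3/35; Hugo 3/35; Mateo 3/35; Pilar 1/5; Soledad 3/35; Ximena 3/35; Yago 1/5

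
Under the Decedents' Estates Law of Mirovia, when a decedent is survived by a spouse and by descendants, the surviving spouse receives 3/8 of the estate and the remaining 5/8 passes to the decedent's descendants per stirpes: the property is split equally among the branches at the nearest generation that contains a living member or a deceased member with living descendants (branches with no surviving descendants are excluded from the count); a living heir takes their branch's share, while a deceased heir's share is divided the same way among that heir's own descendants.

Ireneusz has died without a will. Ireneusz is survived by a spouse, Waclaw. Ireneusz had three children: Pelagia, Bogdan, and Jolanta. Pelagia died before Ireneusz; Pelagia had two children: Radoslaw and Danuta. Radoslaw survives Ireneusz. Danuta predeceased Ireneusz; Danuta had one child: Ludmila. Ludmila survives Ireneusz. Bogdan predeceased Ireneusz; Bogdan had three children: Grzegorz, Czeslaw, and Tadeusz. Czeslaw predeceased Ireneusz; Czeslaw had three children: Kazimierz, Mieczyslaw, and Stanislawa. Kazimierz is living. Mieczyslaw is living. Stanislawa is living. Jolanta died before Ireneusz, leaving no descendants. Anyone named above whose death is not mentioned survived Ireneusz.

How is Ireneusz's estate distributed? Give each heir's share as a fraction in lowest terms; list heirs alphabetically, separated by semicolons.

Waclaw, as surviving spouse, takes 3/8.
The remaining 5/8 passes to Ireneusz's descendants per stirpes.
Jolanta left no surviving issue, so that branch lapses and is disregarded.
The 5/8 is divided into 2 equal shares of 5/16 among Pelagia, Bogdan.
Pelagia predeceased; the 5/16 allotted to Pelagia's branch passes to Pelagia's issue by representation.
The 5/16 is divided into 2 equal shares of 5/32 among Radoslaw, Danuta.
Radoslaw is living and takes 5/32.
Danuta predeceased; the 5/32 allotted to Danuta's branch passes to Danuta's issue by representation.
Ludmila is the sole taker at this level and receives the full 5/32.
Bogdan predeceased; the 5/16 allotted to Bogdan's branch passes to Bogdan's issue by representation.
The 5/16 is divided into 3 equal shares of 5/48 among Grzegorz, Czeslaw, Tadeusz.
Grzegorz is living and takes 5/48.
Czeslaw predeceased; the 5/48 allotted to Czeslaw's branch passes to Czeslaw's issue by representation.
The 5/48 is divided into 3 equal shares of 5/144 among Kazimierz, Mieczyslaw, Stanislawa.
Kazimierz is living and takes 5/144.
Mieczyslaw is living and takes 5/144.
Stanislawa is living and takes 5/144.
Tadeusz is living and takes 5/48.

Grzegorz 5/48; Kazimierz 5/144; Ludmila 5/32; Mieczyslaw 5/144; Radoslaw 5/32; Stanislawa 5/144; Tadeusz 5/48; Waclaw 3/8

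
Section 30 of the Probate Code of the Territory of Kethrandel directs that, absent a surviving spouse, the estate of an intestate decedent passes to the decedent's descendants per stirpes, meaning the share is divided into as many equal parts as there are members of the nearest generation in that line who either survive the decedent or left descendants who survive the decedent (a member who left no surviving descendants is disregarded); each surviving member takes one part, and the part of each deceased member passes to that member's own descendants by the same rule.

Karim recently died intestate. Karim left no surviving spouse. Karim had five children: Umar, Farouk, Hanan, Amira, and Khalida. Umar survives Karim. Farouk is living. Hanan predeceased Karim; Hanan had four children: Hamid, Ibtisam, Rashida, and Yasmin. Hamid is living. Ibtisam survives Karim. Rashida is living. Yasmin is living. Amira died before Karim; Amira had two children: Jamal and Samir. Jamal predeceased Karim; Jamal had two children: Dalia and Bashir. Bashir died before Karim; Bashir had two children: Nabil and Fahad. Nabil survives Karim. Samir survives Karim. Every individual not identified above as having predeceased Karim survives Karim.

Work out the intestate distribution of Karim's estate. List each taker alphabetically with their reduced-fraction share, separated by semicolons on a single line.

Dalia 1/20; Fahad 1/40; Farouk 1/5; Hamid 1/20; Ibtisam 1/20; Khalida 1/5; Nabil 1/40; Rashida 1/20; Samir 1/10; Umar 1/5; Yasmin 1/20

There is no surviving spouse, so the entire estate passes to Karim's descendants per stirpes.
The estate is divided into 5 equal shares of 1/5 among Umar, Farouk, Hanan, Amira, Khalida.
Umar is living and takes 1/5.
Farouk is living and takes 1/5.
Hanan predeceased; the 1/5 allotted to Hanan's branch passes to Hanan's issue by representation.
The 1/5 is divided into 4 equal shares of 1/20 among Hamid, Ibtisam, Rashida, Yasmin.
Hamid is living and takes 1/20.
Ibtisam is living and takes 1/20.
Rashida is living and takes 1/20.
Yasmin is living and takes 1/20.
Amira predeceased; the 1/5 allotted to Amira's branch passes to Amira's issue by representation.
The 1/5 is divided into 2 equal shares of 1/10 among Jamal, Samir.
Jamal predeceased; the 1/10 allotted to Jamal's branch passes to Jamal's issue by representation.
The 1/10 is divided into 2 equal shares of 1/20 among Dalia, Bashir.
Dalia is living and takes 1/20.
Bashir predeceased; the 1/20 allotted to Bashir's branch passes to Bashir's issue by representation.
The 1/20 is divided into 2 equal shares of 1/40 among Nabil, Fahad.
Nabil is living and takes 1/40.
Fahad is living and takes 1/40.
Samir is living and takes 1/10.
Khalida is living and takes 1/5.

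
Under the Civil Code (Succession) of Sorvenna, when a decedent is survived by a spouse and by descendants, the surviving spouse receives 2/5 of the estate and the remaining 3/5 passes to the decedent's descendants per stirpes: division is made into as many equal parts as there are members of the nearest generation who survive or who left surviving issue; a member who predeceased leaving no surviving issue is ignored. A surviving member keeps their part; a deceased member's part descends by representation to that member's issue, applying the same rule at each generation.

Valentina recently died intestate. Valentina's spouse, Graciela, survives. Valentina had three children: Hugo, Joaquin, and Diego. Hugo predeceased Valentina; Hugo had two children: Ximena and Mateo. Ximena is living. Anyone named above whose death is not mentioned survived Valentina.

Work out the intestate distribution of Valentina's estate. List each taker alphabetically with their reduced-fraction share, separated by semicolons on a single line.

Diego 1/5; Graciela 2/5; Joaquin 1/5; Mateo 1/10; Ximena 1/10

Graciela, as surviving spouse, takes 2/5.
The remaining 3/5 passes to Valentina's descendants per stirpes.
The 3/5 is divided into 3 equal shares of 1/5 among Hugo, Joaquin, Diego.
Hugo predeceased; the 1/5 allotted to Hugo's branch passes to Hugo's issue by representation.
The 1/5 is divided into 2 equal shares of 1/10 among Ximena, Mateo.
Ximena is living and takes 1/10.
Mateo is living and takes 1/10.
Joaquin is living and takes 1/5.
Diego is living and takes 1/5.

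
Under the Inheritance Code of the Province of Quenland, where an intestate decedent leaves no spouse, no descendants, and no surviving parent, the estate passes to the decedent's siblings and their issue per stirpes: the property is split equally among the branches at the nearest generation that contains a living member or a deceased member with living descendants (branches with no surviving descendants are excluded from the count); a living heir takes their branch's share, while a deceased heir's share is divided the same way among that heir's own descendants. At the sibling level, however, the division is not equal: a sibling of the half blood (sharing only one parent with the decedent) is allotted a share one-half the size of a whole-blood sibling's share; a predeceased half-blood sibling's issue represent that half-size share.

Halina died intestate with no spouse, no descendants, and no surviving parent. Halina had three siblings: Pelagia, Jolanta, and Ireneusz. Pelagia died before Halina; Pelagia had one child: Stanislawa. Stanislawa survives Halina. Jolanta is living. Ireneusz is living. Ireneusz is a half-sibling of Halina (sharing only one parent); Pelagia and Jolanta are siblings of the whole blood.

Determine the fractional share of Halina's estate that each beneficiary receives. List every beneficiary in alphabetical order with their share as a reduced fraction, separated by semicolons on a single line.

No spouse, descendants, or parent survives, so the estate passes to Halina's siblings per stirpes.
Half-blood siblings count for one-half the weight of whole-blood siblings at the initial division.
Dividing 1 in proportion to weights (total weight 5/2): Pelagia (weight 1) → 2/5; Jolanta (weight 1) → 2/5; Ireneusz (weight 1/2) → 1/5.
Pelagia predeceased; the 2/5 allotted to Pelagia's branch passes to Pelagia's issue by representation.
Stanislawa is the sole taker at this level and receives the full 2/5.
Jolanta is living and takes 2/5.
Ireneusz is living and takes 1/5.

Ireneusz 1/5; Jolanta 2/5; Stanislawa 2/5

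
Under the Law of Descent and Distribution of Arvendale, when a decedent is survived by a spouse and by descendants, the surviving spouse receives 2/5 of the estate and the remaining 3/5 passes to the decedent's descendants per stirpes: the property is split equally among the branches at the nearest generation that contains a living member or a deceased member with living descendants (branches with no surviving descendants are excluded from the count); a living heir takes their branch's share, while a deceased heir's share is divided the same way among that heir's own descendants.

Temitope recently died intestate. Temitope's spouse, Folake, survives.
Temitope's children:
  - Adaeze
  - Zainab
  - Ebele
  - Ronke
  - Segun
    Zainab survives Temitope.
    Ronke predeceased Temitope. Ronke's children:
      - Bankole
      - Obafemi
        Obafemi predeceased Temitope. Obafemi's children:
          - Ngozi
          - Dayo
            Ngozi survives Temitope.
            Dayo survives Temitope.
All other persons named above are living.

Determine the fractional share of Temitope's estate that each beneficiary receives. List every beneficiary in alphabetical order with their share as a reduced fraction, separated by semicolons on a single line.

Adaeze 3/25; Bankole 3/50; Dayo 3/100; Ebele 3/25; Folake 2/5; Ngozi 3/100; Segun 3/25; Zainab 3/25

Folake, as surviving spouse, takes 2/5.
The remaining 3/5 passes to Temitope's descendants per stirpes.
The 3/5 is divided into 5 equal shares of 3/25 among Adaeze, Zainab, Ebele, Ronke, Segun.
Adaeze is living and takes 3/25.
Zainab is living and takes 3/25.
Ebele is living and takes 3/25.
Ronke predeceased; the 3/25 allotted to Ronke's branch passes to Ronke's issue by representation.
The 3/25 is divided into 2 equal shares of 3/50 among Bankole, Obafemi.
Bankole is living and takes 3/50.
Obafemi predeceased; the 3/50 allotted to Obafemi's branch passes to Obafemi's issue by representation.
The 3/50 is divided into 2 equal shares of 3/100 among Ngozi, Dayo.
Ngozi is living and takes 3/100.
Dayo is living and takes 3/100.
Segun is living and takes 3/25.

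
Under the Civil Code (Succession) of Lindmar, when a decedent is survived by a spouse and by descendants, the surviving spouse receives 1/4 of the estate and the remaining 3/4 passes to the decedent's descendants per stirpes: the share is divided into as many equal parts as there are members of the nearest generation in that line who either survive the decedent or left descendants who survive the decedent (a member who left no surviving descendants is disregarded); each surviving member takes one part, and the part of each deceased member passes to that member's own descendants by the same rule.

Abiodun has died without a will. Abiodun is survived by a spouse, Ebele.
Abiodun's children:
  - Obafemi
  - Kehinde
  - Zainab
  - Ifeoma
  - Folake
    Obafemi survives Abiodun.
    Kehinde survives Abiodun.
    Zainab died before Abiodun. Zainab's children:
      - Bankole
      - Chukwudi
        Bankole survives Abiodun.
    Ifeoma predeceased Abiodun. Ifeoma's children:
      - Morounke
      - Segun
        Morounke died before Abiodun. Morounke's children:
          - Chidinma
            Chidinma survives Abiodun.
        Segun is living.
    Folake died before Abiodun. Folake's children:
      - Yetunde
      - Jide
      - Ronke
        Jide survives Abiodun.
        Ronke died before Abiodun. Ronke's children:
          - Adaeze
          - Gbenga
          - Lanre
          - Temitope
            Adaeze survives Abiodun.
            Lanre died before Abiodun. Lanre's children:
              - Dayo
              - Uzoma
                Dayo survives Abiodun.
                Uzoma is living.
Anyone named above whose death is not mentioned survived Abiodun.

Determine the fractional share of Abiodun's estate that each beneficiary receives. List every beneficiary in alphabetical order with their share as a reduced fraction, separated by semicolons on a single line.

Adaeze 1/80; Bankole 3/40; Chidinma 3/40; Chukwudi 3/40; Dayo 1/160; Ebele 1/4; Gbenga 1/80; Jide 1/20; Kehinde 3/20; Obafemi 3/20; Segun 3/40; Temitope 1/80; Uzoma 1/160; Yetunde 1/20

Ebele, as surviving spouse, takes 1/4.
The remaining 3/4 passes to Abiodun's descendants per stirpes.
The 3/4 is divided into 5 equal shares of 3/20 among Obafemi, Kehinde, Zainab, Ifeoma, Folake.
Obafemi is living and takes 3/20.
Kehinde is living and takes 3/20.
Zainab predeceased; the 3/20 allotted to Zainab's branch passes to Zainab's issue by representation.
The 3/20 is divided into 2 equal shares of 3/40 among Bankole, Chukwudi.
Bankole is living and takes 3/40.
Chukwudi is living and takes 3/40.
Ifeoma predeceased; the 3/20 allotted to Ifeoma's branch passes to Ifeoma's issue by representation.
The 3/20 is divided into 2 equal shares of 3/40 among Morounke, Segun.
Morounke predeceased; the 3/40 allotted to Morounke's branch passes to Morounke's issue by representation.
Chidinma is the sole taker at this level and receives the full 3/40.
Segun is living and takes 3/40.
Folake predeceased; the 3/20 allotted to Folake's branch passes to Folake's issue by representation.
The 3/20 is divided into 3 equal shares of 1/20 among Yetunde, Jide, Ronke.
Yetunde is living and takes 1/20.
Jide is living and takes 1/20.
Ronke predeceased; the 1/20 allotted to Ronke's branch passes to Ronke's issue by representation.
The 1/20 is divided into 4 equal shares of 1/80 among Adaeze, Gbenga, Lanre, Temitope.
Adaeze is living and takes 1/80.
Gbenga is living and takes 1/80.
Lanre predeceased; the 1/80 allotted to Lanre's branch passes to Lanre's issue by representation.
The 1/80 is divided into 2 equal shares of 1/160 among Dayo, Uzoma.
Dayo is living and takes 1/160.
Uzoma is living and takes 1/160.
Temitope is living and takes 1/80.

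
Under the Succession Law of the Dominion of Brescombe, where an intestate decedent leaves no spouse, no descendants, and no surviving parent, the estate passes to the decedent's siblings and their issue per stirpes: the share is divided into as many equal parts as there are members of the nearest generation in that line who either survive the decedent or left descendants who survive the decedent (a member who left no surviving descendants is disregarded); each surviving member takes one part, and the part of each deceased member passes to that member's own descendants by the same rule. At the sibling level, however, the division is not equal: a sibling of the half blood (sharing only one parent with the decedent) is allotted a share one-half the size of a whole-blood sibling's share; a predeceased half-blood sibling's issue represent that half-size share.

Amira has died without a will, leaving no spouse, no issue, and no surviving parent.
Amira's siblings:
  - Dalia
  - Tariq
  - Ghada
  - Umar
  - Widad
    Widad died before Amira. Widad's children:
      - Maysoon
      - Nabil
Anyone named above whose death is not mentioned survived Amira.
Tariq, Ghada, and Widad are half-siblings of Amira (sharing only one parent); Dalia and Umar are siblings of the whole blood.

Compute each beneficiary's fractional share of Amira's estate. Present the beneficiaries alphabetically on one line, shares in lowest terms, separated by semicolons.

Dalia 2/7; Ghada 1/7; Maysoon 1/14; Nabil 1/14; Tariq 1/7; Umar 2/7

No spouse, descendants, or parent survives, so the estate passes to Amira's siblings per stirpes.
Half-blood siblings count for one-half the weight of whole-blood siblings at the initial division.
Dividing 1 in proportion to weights (total weight 7/2): Dalia (weight 1) → 2/7; Tariq (weight 1/2) → 1/7; Ghada (weight 1/2) → 1/7; Umar (weight 1) → 2/7; Widad (weight 1/2) → 1/7.
Dalia is living and takes 2/7.
Tariq is living and takes 1/7.
Ghada is living and takes 1/7.
Umar is living and takes 2/7.
Widad predeceased; the 1/7 allotted to Widad's branch passes to Widad's issue by representation.
The 1/7 is divided into 2 equal shares of 1/14 among Maysoon, Nabil.
Maysoon is living and takes 1/14.
Nabil is living and takes 1/14.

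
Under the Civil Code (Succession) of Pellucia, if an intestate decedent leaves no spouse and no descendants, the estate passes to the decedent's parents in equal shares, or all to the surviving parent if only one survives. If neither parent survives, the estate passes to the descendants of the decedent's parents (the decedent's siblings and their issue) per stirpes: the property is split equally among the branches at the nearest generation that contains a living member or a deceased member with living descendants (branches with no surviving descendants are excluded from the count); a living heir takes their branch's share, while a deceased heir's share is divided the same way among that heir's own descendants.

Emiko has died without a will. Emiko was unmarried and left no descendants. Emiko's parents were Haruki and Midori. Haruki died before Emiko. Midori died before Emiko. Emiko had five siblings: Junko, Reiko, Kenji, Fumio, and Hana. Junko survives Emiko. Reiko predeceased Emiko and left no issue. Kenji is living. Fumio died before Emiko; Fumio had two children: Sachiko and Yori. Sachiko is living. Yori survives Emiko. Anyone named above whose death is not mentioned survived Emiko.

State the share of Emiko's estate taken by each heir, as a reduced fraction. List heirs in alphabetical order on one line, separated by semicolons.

Neither parent survives and there are no descendants, so the estate passes to Emiko's siblings and their issue per stirpes.
Reiko left no surviving issue, so that branch lapses and is disregarded.
The estate is divided into 4 equal shares of 1/4 among Junko, Kenji, Fumio, Hana.
Junko is living and takes 1/4.
Kenji is living and takes 1/4.
Fumio predeceased; the 1/4 allotted to Fumio's branch passes to Fumio's issue by representation.
The 1/4 is divided into 2 equal shares of 1/8 among Sachiko, Yori.
Sachiko is living and takes 1/8.
Yori is living and takes 1/8.
Hana is living and takes 1/4.

Hana 1/4; Junko 1/4; Kenji 1/4; Sachiko 1/8; Yori 1/8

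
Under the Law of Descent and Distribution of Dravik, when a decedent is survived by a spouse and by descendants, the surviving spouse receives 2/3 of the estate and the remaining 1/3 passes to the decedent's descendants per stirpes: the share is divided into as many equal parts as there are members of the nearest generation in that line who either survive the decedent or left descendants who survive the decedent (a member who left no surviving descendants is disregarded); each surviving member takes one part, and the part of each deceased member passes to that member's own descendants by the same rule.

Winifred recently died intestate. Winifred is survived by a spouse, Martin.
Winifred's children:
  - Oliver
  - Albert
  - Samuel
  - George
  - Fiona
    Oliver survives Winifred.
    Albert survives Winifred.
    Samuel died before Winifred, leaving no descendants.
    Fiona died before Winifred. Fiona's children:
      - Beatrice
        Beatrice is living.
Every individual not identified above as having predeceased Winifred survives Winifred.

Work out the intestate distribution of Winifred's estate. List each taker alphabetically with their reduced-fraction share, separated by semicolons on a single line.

Martin, as surviving spouse, takes 2/3.
The remaining 1/3 passes to Winifred's descendants per stirpes.
Samuel left no surviving issue, so that branch lapses and is disregarded.
The 1/3 is divided into 4 equal shares of 1/12 among Oliver, Albert, George, Fiona.
Oliver is living and takes 1/12.
Albert is living and takes 1/12.
George is living and takes 1/12.
Fiona predeceased; the 1/12 allotted to Fiona's branch passes to Fiona's issue by representation.
Beatrice is the sole taker at this level and receives the full 1/12.

Albert 1/12; Beatrice 1/12; George 1/12; Martin 2/3; Oliver 1/12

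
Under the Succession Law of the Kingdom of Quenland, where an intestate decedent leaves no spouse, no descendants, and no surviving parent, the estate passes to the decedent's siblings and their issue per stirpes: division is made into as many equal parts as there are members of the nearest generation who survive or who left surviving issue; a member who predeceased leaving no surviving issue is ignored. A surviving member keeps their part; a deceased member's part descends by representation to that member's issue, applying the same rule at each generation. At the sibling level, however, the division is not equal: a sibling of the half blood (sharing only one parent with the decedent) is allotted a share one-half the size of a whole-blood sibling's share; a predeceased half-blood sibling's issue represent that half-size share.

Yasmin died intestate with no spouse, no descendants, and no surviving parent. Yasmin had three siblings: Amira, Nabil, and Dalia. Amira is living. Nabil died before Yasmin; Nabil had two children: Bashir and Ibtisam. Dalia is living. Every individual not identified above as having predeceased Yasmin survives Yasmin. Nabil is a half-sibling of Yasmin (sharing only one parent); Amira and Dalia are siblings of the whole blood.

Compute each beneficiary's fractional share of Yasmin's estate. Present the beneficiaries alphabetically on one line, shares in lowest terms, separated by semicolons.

No spouse, descendants, or parent survives, so the estate passes to Yasmin's siblings per stirpes.
Half-blood siblings count for one-half the weight of whole-blood siblings at the initial division.
Dividing 1 in proportion to weights (total weight 5/2): Amira (weight 1) → 2/5; Nabil (weight 1/2) → 1/5; Dalia (weight 1) → 2/5.
Amira is living and takes 2/5.
Nabil predeceased; the 1/5 allotted to Nabil's branch passes to Nabil's issue by representation.
The 1/5 is divided into 2 equal shares of 1/10 among Bashir, Ibtisam.
Bashir is living and takes 1/10.
Ibtisam is living and takes 1/10.
Dalia is living and takes 2/5.

Amira 2/5; Bashir 1/10; Dalia 2/5; Ibtisam 1/10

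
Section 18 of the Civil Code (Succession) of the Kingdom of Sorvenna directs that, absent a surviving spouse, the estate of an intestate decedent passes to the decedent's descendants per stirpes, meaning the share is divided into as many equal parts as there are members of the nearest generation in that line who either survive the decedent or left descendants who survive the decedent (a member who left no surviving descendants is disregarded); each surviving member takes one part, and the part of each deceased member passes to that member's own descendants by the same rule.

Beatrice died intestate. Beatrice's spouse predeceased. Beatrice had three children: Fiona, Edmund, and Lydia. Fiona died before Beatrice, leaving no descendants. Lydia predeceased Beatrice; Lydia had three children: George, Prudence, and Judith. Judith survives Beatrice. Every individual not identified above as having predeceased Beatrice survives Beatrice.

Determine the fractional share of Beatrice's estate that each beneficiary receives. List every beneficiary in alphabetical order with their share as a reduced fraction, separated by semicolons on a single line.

Edmund 1/2; George 1/6; Judith 1/6; Prudence 1/6

There is no surviving spouse, so the entire estate passes to Beatrice's descendants per stirpes.
Fiona left no surviving issue, so that branch lapses and is disregarded.
The estate is divided into 2 equal shares of 1/2 among Edmund, Lydia.
Edmund is living and takes 1/2.
Lydia predeceased; the 1/2 allotted to Lydia's branch passes to Lydia's issue by representation.
The 1/2 is divided into 3 equal shares of 1/6 among George, Prudence, Judith.
George is living and takes 1/6.
Prudence is living and takes 1/6.
Judith is living and takes 1/6.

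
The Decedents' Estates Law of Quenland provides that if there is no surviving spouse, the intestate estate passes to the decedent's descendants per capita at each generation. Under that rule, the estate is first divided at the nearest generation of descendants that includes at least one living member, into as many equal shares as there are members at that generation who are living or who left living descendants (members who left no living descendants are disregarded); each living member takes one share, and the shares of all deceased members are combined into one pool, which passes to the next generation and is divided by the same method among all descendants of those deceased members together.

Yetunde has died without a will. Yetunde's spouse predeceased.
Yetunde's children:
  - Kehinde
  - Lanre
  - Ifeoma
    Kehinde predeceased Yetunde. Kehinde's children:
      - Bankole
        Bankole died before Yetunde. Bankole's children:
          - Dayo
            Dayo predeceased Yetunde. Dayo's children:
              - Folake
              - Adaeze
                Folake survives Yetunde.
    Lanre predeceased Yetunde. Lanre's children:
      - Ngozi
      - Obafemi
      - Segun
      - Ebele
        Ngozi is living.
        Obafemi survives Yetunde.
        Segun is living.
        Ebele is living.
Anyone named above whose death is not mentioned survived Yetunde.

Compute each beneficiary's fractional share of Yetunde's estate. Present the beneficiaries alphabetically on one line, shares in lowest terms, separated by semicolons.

There is no surviving spouse, so the entire estate passes to Yetunde's descendants per capita at each generation.
At generation 1 (Kehinde, Lanre, Ifeoma) there are 3 shares of (1)/3 = 1/3 each.
Living: Ifeoma — each takes 1/3.
Deceased: Kehinde and Lanre. Their combined 2/3 is pooled and carried to generation 2.
At generation 2 (Bankole, Ngozi, Obafemi, Segun, Ebele) there are 5 shares of (2/3)/5 = 2/15 each.
Living: Ngozi, Obafemi, Segun, and Ebele — each takes 2/15.
Deceased: Bankole. That 2/15 share is carried to generation 3.
At generation 3 (Dayo) there are 1 shares of (2/15)/1 = 2/15 each.
Deceased: Dayo. That 2/15 share is carried to generation 4.
At generation 4 (Folake, Adaeze) there are 2 shares of (2/15)/2 = 1/15 each.
Living: Folake and Adaeze — each takes 1/15.

Adaeze 1/15; Ebele 2/15; Folake 1/15; Ifeoma 1/3; Ngozi 2/15; Obafemi 2/15; Segun 2/15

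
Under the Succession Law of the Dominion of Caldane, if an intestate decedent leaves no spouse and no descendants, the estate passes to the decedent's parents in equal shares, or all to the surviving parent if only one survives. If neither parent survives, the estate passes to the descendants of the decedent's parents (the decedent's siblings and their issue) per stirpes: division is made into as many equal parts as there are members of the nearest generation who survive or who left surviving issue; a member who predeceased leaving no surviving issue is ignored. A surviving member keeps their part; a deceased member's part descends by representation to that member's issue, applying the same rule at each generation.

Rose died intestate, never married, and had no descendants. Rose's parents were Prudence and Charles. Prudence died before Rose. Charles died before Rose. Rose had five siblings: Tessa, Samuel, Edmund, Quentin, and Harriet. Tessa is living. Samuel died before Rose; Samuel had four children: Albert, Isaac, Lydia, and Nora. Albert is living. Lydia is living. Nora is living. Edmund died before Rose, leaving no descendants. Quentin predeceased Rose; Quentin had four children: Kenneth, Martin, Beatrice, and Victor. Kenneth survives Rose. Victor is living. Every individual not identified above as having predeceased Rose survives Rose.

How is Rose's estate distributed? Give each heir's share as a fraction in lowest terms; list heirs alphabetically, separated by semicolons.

Albert 1/16; Beatrice 1/16; Harriet 1/4; Isaac 1/16; Kenneth 1/16; Lydia 1/16; Martin 1/16; Nora 1/16; Tessa 1/4; Victor 1/16

Neither parent survives and there are no descendants, so the estate passes to Rose's siblings and their issue per stirpes.
Edmund left no surviving issue, so that branch lapses and is disregarded.
The estate is divided into 4 equal shares of 1/4 among Tessa, Samuel, Quentin, Harriet.
Tessa is living and takes 1/4.
Samuel predeceased; the 1/4 allotted to Samuel's branch passes to Samuel's issue by representation.
The 1/4 is divided into 4 equal shares of 1/16 among Albert, Isaac, Lydia, Nora.
Albert is living and takes 1/16.
Isaac is living and takes 1/16.
Lydia is living and takes 1/16.
Nora is living and takes 1/16.
Quentin predeceased; the 1/4 allotted to Quentin's branch passes to Quentin's issue by representation.
The 1/4 is divided into 4 equal shares of 1/16 among Kenneth, Martin, Beatrice, Victor.
Kenneth is living and takes 1/16.
Martin is living and takes 1/16.
Beatrice is living and takes 1/16.
Victor is living and takes 1/16.
Harriet is living and takes 1/4.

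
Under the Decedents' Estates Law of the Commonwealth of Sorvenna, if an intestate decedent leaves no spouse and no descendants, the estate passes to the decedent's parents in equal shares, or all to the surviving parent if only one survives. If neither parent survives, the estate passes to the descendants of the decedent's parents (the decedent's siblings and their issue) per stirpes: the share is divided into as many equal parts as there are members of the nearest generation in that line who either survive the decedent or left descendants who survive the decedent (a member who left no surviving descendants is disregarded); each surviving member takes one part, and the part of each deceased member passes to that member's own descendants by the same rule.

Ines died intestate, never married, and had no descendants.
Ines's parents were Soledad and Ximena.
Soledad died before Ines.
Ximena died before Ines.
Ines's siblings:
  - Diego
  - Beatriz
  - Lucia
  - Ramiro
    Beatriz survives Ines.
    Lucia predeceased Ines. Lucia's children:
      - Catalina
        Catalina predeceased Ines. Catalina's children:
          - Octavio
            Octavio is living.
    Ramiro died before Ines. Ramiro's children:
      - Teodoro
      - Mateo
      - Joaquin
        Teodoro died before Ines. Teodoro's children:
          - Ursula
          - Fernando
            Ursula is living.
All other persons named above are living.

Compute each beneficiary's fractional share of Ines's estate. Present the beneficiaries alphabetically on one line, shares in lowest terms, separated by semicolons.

Beatriz 1/4; Diego 1/4; Fernando 1/24; Joaquin 1/12; Mateo 1/12; Octavio 1/4; Ursula 1/24

Neither parent survives and there are no descendants, so the estate passes to Ines's siblings and their issue per stirpes.
The estate is divided into 4 equal shares of 1/4 among Diego, Beatriz, Lucia, Ramiro.
Diego is living and takes 1/4.
Beatriz is living and takes 1/4.
Lucia predeceased; the 1/4 allotted to Lucia's branch passes to Lucia's issue by representation.
Catalina's line is the sole branch at this level, so the full 1/4 passes to Catalina's issue by representation.
Octavio is the sole taker at this level and receives the full 1/4.
Ramiro predeceased; the 1/4 allotted to Ramiro's branch passes to Ramiro's issue by representation.
The 1/4 is divided into 3 equal shares of 1/12 among Teodoro, Mateo, Joaquin.
Teodoro predeceased; the 1/12 allotted to Teodoro's branch passes to Teodoro's issue by representation.
The 1/12 is divided into 2 equal shares of 1/24 among Ursula, Fernando.
Ursula is living and takes 1/24.
Fernando is living and takes 1/24.
Mateo is living and takes 1/12.
Joaquin is living and takes 1/12.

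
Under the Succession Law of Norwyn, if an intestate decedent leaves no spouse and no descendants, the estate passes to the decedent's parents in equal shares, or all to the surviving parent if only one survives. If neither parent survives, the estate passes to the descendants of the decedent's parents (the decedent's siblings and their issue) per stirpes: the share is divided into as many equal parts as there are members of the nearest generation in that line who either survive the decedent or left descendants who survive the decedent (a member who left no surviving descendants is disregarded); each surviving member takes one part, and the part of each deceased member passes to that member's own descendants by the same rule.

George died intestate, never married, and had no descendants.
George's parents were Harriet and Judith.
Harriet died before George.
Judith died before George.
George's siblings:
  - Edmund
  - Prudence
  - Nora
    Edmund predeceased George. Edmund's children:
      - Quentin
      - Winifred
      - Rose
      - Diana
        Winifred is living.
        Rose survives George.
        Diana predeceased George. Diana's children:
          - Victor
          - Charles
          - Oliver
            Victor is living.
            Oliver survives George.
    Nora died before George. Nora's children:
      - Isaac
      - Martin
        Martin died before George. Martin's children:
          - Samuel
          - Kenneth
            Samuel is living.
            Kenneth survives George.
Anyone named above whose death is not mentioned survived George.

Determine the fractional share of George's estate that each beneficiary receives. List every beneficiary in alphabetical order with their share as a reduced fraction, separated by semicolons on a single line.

Charles 1/36; Isaac 1/6; Kenneth 1/12; Oliver 1/36; Prudence 1/3; Quentin 1/12; Rose 1/12; Samuel 1/12; Victor 1/36; Winifred 1/12

Neither parent survives and there are no descendants, so the estate passes to George's siblings and their issue per stirpes.
The estate is divided into 3 equal shares of 1/3 among Edmund, Prudence, Nora.
Edmund predeceased; the 1/3 allotted to Edmund's branch passes to Edmund's issue by representation.
The 1/3 is divided into 4 equal shares of 1/12 among Quentin, Winifred, Rose, Diana.
Quentin is living and takes 1/12.
Winifred is living and takes 1/12.
Rose is living and takes 1/12.
Diana predeceased; the 1/12 allotted to Diana's branch passes to Diana's issue by representation.
The 1/12 is divided into 3 equal shares of 1/36 among Victor, Charles, Oliver.
Victor is living and takes 1/36.
Charles is living and takes 1/36.
Oliver is living and takes 1/36.
Prudence is living and takes 1/3.
Nora predeceased; the 1/3 allotted to Nora's branch passes to Nora's issue by representation.
The 1/3 is divided into 2 equal shares of 1/6 among Isaac, Martin.
Isaac is living and takes 1/6.
Martin predeceased; the 1/6 allotted to Martin's branch passes to Martin's issue by representation.
The 1/6 is divided into 2 equal shares of 1/12 among Samuel, Kenneth.
Samuel is living and takes 1/12.
Kenneth is living and takes 1/12.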